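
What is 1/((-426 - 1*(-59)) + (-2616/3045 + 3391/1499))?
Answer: -1521485/556250258 ≈ -0.0027353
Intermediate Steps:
1/((-426 - 1*(-59)) + (-2616/3045 + 3391/1499)) = 1/((-426 + 59) + (-2616*1/3045 + 3391*(1/1499))) = 1/(-367 + (-872/1015 + 3391/1499)) = 1/(-367 + 2134737/1521485) = 1/(-556250258/1521485) = -1521485/556250258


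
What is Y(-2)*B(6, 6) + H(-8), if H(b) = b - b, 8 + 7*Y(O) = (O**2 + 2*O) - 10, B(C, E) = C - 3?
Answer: -54/7 ≈ -7.7143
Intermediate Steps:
B(C, E) = -3 + C
Y(O) = -18/7 + O**2/7 + 2*O/7 (Y(O) = -8/7 + ((O**2 + 2*O) - 10)/7 = -8/7 + (-10 + O**2 + 2*O)/7 = -8/7 + (-10/7 + O**2/7 + 2*O/7) = -18/7 + O**2/7 + 2*O/7)
H(b) = 0
Y(-2)*B(6, 6) + H(-8) = (-18/7 + (1/7)*(-2)**2 + (2/7)*(-2))*(-3 + 6) + 0 = (-18/7 + (1/7)*4 - 4/7)*3 + 0 = (-18/7 + 4/7 - 4/7)*3 + 0 = -18/7*3 + 0 = -54/7 + 0 = -54/7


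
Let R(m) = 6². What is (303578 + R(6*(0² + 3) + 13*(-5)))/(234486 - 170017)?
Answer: 303614/64469 ≈ 4.7095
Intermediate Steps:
R(m) = 36
(303578 + R(6*(0² + 3) + 13*(-5)))/(234486 - 170017) = (303578 + 36)/(234486 - 170017) = 303614/64469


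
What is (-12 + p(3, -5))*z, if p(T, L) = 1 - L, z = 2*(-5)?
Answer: 60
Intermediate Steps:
z = -10
(-12 + p(3, -5))*z = (-12 + (1 - 1*(-5)))*(-10) = (-12 + (1 + 5))*(-10) = (-12 + 6)*(-10) = -6*(-10) = 60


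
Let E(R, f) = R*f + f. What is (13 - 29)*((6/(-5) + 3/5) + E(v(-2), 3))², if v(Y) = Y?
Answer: -5184/25 ≈ -207.36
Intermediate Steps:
E(R, f) = f + R*f
(13 - 29)*((6/(-5) + 3/5) + E(v(-2), 3))² = (13 - 29)*((6/(-5) + 3/5) + 3*(1 - 2))² = -16*((6*(-⅕) + 3*(⅕)) + 3*(-1))² = -16*((-6/5 + ⅗) - 3)² = -16*(-⅗ - 3)² = -16*(-18/5)² = -16*324/25 = -5184/25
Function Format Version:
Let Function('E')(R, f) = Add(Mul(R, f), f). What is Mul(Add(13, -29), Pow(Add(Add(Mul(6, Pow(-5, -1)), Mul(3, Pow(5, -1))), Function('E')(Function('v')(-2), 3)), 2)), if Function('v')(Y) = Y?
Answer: Rational(-5184, 25) ≈ -207.36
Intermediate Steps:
Function('E')(R, f) = Add(f, Mul(R, f))
Mul(Add(13, -29), Pow(Add(Add(Mul(6, Pow(-5, -1)), Mul(3, Pow(5, -1))), Function('E')(Function('v')(-2), 3)), 2)) = Mul(Add(13, -29), Pow(Add(Add(Mul(6, Pow(-5, -1)), Mul(3, Pow(5, -1))), Mul(3, Add(1, -2))), 2)) = Mul(-16, Pow(Add(Add(Mul(6, Rational(-1, 5)), Mul(3, Rational(1, 5))), Mul(3, -1)), 2)) = Mul(-16, Pow(Add(Add(Rational(-6, 5), Rational(3, 5)), -3), 2)) = Mul(-16, Pow(Add(Rational(-3, 5), -3), 2)) = Mul(-16, Pow(Rational(-18, 5), 2)) = Mul(-16, Rational(324, 25)) = Rational(-5184, 25)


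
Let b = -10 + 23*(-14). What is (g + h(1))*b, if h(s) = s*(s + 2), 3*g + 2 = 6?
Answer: -4316/3 ≈ -1438.7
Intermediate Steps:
g = 4/3 (g = -⅔ + (⅓)*6 = -⅔ + 2 = 4/3 ≈ 1.3333)
h(s) = s*(2 + s)
b = -332 (b = -10 - 322 = -332)
(g + h(1))*b = (4/3 + 1*(2 + 1))*(-332) = (4/3 + 1*3)*(-332) = (4/3 + 3)*(-332) = (13/3)*(-332) = -4316/3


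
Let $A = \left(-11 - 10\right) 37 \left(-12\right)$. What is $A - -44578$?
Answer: $53902$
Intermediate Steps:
$A = 9324$ ($A = \left(-21\right) 37 \left(-12\right) = \left(-777\right) \left(-12\right) = 9324$)
$A - -44578 = 9324 - -44578 = 9324 + 44578 = 53902$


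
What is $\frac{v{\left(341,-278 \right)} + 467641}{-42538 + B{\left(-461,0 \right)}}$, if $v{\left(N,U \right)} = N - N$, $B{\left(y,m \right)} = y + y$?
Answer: $- \frac{467641}{43460} \approx -10.76$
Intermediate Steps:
$B{\left(y,m \right)} = 2 y$
$v{\left(N,U \right)} = 0$
$\frac{v{\left(341,-278 \right)} + 467641}{-42538 + B{\left(-461,0 \right)}} = \frac{0 + 467641}{-42538 + 2 \left(-461\right)} = \frac{467641}{-42538 - 922} = \frac{467641}{-43460} = 467641 \left(- \frac{1}{43460}\right) = - \frac{467641}{43460}$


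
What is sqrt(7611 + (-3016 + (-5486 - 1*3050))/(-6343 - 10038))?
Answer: sqrt(2042503365683)/16381 ≈ 87.245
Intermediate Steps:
sqrt(7611 + (-3016 + (-5486 - 1*3050))/(-6343 - 10038)) = sqrt(7611 + (-3016 + (-5486 - 3050))/(-16381)) = sqrt(7611 + (-3016 - 8536)*(-1/16381)) = sqrt(7611 - 11552*(-1/16381)) = sqrt(7611 + 11552/16381) = sqrt(124687343/16381) = sqrt(2042503365683)/16381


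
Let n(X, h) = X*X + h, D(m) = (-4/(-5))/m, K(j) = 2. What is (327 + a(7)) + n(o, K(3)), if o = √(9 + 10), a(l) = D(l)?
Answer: 12184/35 ≈ 348.11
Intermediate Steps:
D(m) = 4/(5*m) (D(m) = (-4*(-⅕))/m = 4/(5*m))
a(l) = 4/(5*l)
o = √19 ≈ 4.3589
n(X, h) = h + X² (n(X, h) = X² + h = h + X²)
(327 + a(7)) + n(o, K(3)) = (327 + (⅘)/7) + (2 + (√19)²) = (327 + (⅘)*(⅐)) + (2 + 19) = (327 + 4/35) + 21 = 11449/35 + 21 = 12184/35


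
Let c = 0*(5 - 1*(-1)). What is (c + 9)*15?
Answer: 135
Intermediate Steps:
c = 0 (c = 0*(5 + 1) = 0*6 = 0)
(c + 9)*15 = (0 + 9)*15 = 9*15 = 135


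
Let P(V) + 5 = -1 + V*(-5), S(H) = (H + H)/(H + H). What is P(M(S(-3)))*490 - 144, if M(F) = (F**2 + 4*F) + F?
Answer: -17784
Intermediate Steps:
S(H) = 1 (S(H) = (2*H)/((2*H)) = (2*H)*(1/(2*H)) = 1)
M(F) = F**2 + 5*F
P(V) = -6 - 5*V (P(V) = -5 + (-1 + V*(-5)) = -5 + (-1 - 5*V) = -6 - 5*V)
P(M(S(-3)))*490 - 144 = (-6 - 5*(5 + 1))*490 - 144 = (-6 - 5*6)*490 - 144 = (-6 - 30)*490 - 144 = -36*490 - 144 = -17640 - 144 = -17784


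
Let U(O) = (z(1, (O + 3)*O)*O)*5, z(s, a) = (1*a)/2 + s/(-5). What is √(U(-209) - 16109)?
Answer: I*√22511615 ≈ 4744.6*I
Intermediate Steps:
z(s, a) = a/2 - s/5 (z(s, a) = a*(½) + s*(-⅕) = a/2 - s/5)
U(O) = 5*O*(-⅕ + O*(3 + O)/2) (U(O) = ((((O + 3)*O)/2 - ⅕*1)*O)*5 = ((((3 + O)*O)/2 - ⅕)*O)*5 = (((O*(3 + O))/2 - ⅕)*O)*5 = ((O*(3 + O)/2 - ⅕)*O)*5 = ((-⅕ + O*(3 + O)/2)*O)*5 = (O*(-⅕ + O*(3 + O)/2))*5 = 5*O*(-⅕ + O*(3 + O)/2))
√(U(-209) - 16109) = √((½)*(-209)*(-2 + 5*(-209)*(3 - 209)) - 16109) = √((½)*(-209)*(-2 + 5*(-209)*(-206)) - 16109) = √((½)*(-209)*(-2 + 215270) - 16109) = √((½)*(-209)*215268 - 16109) = √(-22495506 - 16109) = √(-22511615) = I*√22511615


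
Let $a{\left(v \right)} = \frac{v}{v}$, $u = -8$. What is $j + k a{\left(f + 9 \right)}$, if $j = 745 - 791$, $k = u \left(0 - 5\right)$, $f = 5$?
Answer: $-6$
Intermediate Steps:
$a{\left(v \right)} = 1$
$k = 40$ ($k = - 8 \left(0 - 5\right) = \left(-8\right) \left(-5\right) = 40$)
$j = -46$ ($j = 745 - 791 = -46$)
$j + k a{\left(f + 9 \right)} = -46 + 40 \cdot 1 = -46 + 40 = -6$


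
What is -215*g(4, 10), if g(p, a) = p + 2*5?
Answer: -3010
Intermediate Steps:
g(p, a) = 10 + p (g(p, a) = p + 10 = 10 + p)
-215*g(4, 10) = -215*(10 + 4) = -215*14 = -3010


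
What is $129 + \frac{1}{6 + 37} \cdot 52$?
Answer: $\frac{5599}{43} \approx 130.21$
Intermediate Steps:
$129 + \frac{1}{6 + 37} \cdot 52 = 129 + \frac{1}{43} \cdot 52 = 129 + \frac{52}{43} = \frac{5599}{43}$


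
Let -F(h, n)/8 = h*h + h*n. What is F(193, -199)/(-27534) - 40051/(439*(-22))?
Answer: 15352917/4029142 ≈ 3.8105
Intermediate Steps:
F(h, n) = -8*h**2 - 8*h*n (F(h, n) = -8*(h*h + h*n) = -8*(h**2 + h*n) = -8*h**2 - 8*h*n)
F(193, -199)/(-27534) - 40051/(439*(-22)) = -8*193*(193 - 199)/(-27534) - 40051/(439*(-22)) = -8*193*(-6)*(-1/27534) - 40051/(-9658) = 9264*(-1/27534) - 40051*(-1/9658) = -1544/4589 + 3641/878 = 15352917/4029142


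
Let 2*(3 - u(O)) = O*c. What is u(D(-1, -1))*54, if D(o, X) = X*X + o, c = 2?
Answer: 162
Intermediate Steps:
D(o, X) = o + X**2 (D(o, X) = X**2 + o = o + X**2)
u(O) = 3 - O (u(O) = 3 - O*2/2 = 3 - O)
u(D(-1, -1))*54 = (3 - (-1 + (-1)**2))*54 = (3 - (-1 + 1))*54 = (3 - 1*0)*54 = (3 + 0)*54 = 3*54 = 162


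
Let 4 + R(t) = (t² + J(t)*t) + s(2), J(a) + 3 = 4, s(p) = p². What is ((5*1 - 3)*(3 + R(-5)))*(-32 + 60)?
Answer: 1288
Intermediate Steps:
J(a) = 1 (J(a) = -3 + 4 = 1)
R(t) = t + t² (R(t) = -4 + ((t² + 1*t) + 2²) = -4 + ((t² + t) + 4) = -4 + ((t + t²) + 4) = -4 + (4 + t + t²) = t + t²)
((5*1 - 3)*(3 + R(-5)))*(-32 + 60) = ((5*1 - 3)*(3 - 5*(1 - 5)))*(-32 + 60) = ((5 - 3)*(3 - 5*(-4)))*28 = (2*(3 + 20))*28 = (2*23)*28 = 46*28 = 1288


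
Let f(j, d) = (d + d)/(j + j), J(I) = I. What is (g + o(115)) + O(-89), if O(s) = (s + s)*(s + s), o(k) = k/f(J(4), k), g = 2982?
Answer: 34670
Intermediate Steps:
f(j, d) = d/j (f(j, d) = (2*d)/((2*j)) = (2*d)*(1/(2*j)) = d/j)
o(k) = 4 (o(k) = k/((k/4)) = k*(4/k) = 4)
O(s) = 4*s² (O(s) = (2*s)*(2*s) = 4*s²)
(g + o(115)) + O(-89) = (2982 + 4) + 4*(-89)² = 2986 + 4*7921 = 2986 + 31684 = 34670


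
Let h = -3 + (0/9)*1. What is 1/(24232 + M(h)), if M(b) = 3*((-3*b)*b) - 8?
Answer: 1/24143 ≈ 4.1420e-5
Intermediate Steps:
h = -3 (h = -3 + (0*(⅑))*1 = -3 + 0*1 = -3 + 0 = -3)
M(b) = -8 - 9*b² (M(b) = 3*(-3*b²) - 8 = -9*b² - 8 = -8 - 9*b²)
1/(24232 + M(h)) = 1/(24232 + (-8 - 9*(-3)²)) = 1/(24232 + (-8 - 9*9)) = 1/(24232 + (-8 - 81)) = 1/(24232 - 89) = 1/24143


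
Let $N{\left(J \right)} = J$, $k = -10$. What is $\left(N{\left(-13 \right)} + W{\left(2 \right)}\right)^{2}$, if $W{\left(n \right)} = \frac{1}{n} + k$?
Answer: $\frac{2025}{4} \approx 506.25$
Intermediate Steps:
$W{\left(n \right)} = -10 + \frac{1}{n}$ ($W{\left(n \right)} = \frac{1}{n} - 10 = -10 + \frac{1}{n}$)
$\left(N{\left(-13 \right)} + W{\left(2 \right)}\right)^{2} = \left(-13 - \left(10 - \frac{1}{2}\right)\right)^{2} = \left(-13 + \left(-10 + \frac{1}{2}\right)\right)^{2} = \left(-13 - \frac{19}{2}\right)^{2} = \left(- \frac{45}{2}\right)^{2} = \frac{2025}{4}$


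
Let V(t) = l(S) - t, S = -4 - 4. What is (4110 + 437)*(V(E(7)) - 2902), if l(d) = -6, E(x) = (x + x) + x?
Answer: -13318163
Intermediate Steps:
S = -8
E(x) = 3*x (E(x) = 2*x + x = 3*x)
V(t) = -6 - t
(4110 + 437)*(V(E(7)) - 2902) = (4110 + 437)*((-6 - 3*7) - 2902) = 4547*((-6 - 1*21) - 2902) = 4547*((-6 - 21) - 2902) = 4547*(-27 - 2902) = 4547*(-2929) = -13318163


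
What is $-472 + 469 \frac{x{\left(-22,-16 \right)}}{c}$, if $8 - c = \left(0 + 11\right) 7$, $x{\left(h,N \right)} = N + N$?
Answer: $- \frac{17560}{69} \approx -254.49$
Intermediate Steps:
$x{\left(h,N \right)} = 2 N$
$c = -69$ ($c = 8 - \left(0 + 11\right) 7 = 8 - 11 \cdot 7 = 8 - 77 = -69$)
$-472 + 469 \frac{x{\left(-22,-16 \right)}}{c} = -472 + 469 \frac{2 \left(-16\right)}{-69} = -472 + 469 \left(\left(-32\right) \left(- \frac{1}{69}\right)\right) = -472 + 469 \cdot \frac{32}{69} = -472 + \frac{15008}{69} = - \frac{17560}{69}$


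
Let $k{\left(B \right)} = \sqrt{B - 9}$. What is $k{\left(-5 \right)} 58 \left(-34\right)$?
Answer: $- 1972 i \sqrt{14} \approx - 7378.5 i$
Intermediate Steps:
$k{\left(B \right)} = \sqrt{-9 + B}$
$k{\left(-5 \right)} 58 \left(-34\right) = \sqrt{-9 - 5} \cdot 58 \left(-34\right) = \sqrt{-14} \cdot 58 \left(-34\right) = i \sqrt{14} \cdot 58 \left(-34\right) = 58 i \sqrt{14} \left(-34\right) = - 1972 i \sqrt{14}$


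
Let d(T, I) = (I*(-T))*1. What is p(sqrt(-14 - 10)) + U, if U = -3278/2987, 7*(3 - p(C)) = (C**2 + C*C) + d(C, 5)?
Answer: 183157/20909 + 10*I*sqrt(6)/7 ≈ 8.7597 + 3.4993*I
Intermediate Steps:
d(T, I) = -I*T (d(T, I) = -I*T*1 = -I*T)
p(C) = 3 - 2*C**2/7 + 5*C/7 (p(C) = 3 - ((C**2 + C*C) - 1*5*C)/7 = 3 - ((C**2 + C**2) - 5*C)/7 = 3 - (2*C**2 - 5*C)/7 = 3 - (-5*C + 2*C**2)/7 = 3 + (-2*C**2/7 + 5*C/7) = 3 - 2*C**2/7 + 5*C/7)
U = -3278/2987 (U = -3278*1/2987 = -3278/2987 ≈ -1.0974)
p(sqrt(-14 - 10)) + U = (3 - 2*(sqrt(-14 - 10))**2/7 + 5*sqrt(-14 - 10)/7) - 3278/2987 = (3 - 2*(sqrt(-24))**2/7 + 5*sqrt(-24)/7) - 3278/2987 = (3 - 2*(2*I*sqrt(6))**2/7 + 5*(2*I*sqrt(6))/7) - 3278/2987 = (3 - 2/7*(-24) + 10*I*sqrt(6)/7) - 3278/2987 = (3 + 48/7 + 10*I*sqrt(6)/7) - 3278/2987 = (69/7 + 10*I*sqrt(6)/7) - 3278/2987 = 183157/20909 + 10*I*sqrt(6)/7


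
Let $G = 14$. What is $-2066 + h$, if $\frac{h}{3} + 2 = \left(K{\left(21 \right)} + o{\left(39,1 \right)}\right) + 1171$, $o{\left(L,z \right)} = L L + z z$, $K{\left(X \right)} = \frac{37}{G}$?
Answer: $\frac{84209}{14} \approx 6014.9$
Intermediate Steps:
$K{\left(X \right)} = \frac{37}{14}$
$o{\left(L,z \right)} = L^{2} + z^{2}$
$h = \frac{113133}{14}$ ($h = -6 + 3 \left(\left(\frac{37}{14} + \left(39^{2} + 1^{2}\right)\right) + 1171\right) = -6 + 3 \left(\left(\frac{37}{14} + \left(1521 + 1\right)\right) + 1171\right) = -6 + 3 \left(\left(\frac{37}{14} + 1522\right) + 1171\right) = -6 + 3 \left(\frac{21345}{14} + 1171\right) = -6 + 3 \cdot \frac{37739}{14} = -6 + \frac{113217}{14} = \frac{113133}{14} \approx 8080.9$)
$-2066 + h = -2066 + \frac{113133}{14} = \frac{84209}{14}$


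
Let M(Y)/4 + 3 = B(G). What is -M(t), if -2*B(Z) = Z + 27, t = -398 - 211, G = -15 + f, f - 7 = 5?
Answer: 60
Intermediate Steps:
f = 12 (f = 7 + 5 = 12)
G = -3 (G = -15 + 12 = -3)
t = -609
B(Z) = -27/2 - Z/2 (B(Z) = -(Z + 27)/2 = -(27 + Z)/2 = -27/2 - Z/2)
M(Y) = -60 (M(Y) = -12 + 4*(-27/2 - ½*(-3)) = -12 + 4*(-27/2 + 3/2) = -12 + 4*(-12) = -12 - 48 = -60)
-M(t) = -1*(-60) = 60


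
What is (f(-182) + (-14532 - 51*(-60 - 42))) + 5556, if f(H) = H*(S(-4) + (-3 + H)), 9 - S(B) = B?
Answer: 27530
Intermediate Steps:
S(B) = 9 - B
f(H) = H*(10 + H) (f(H) = H*((9 - 1*(-4)) + (-3 + H)) = H*((9 + 4) + (-3 + H)) = H*(13 + (-3 + H)) = H*(10 + H))
(f(-182) + (-14532 - 51*(-60 - 42))) + 5556 = (-182*(10 - 182) + (-14532 - 51*(-60 - 42))) + 5556 = (-182*(-172) + (-14532 - 51*(-102))) + 5556 = (31304 + (-14532 + 5202)) + 5556 = (31304 - 9330) + 5556 = 21974 + 5556 = 27530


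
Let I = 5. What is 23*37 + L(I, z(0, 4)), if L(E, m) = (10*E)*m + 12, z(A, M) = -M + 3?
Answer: 813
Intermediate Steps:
z(A, M) = 3 - M
L(E, m) = 12 + 10*E*m (L(E, m) = 10*E*m + 12 = 12 + 10*E*m)
23*37 + L(I, z(0, 4)) = 23*37 + (12 + 10*5*(3 - 1*4)) = 851 + (12 + 10*5*(3 - 4)) = 851 + (12 + 10*5*(-1)) = 851 + (12 - 50) = 851 - 38 = 813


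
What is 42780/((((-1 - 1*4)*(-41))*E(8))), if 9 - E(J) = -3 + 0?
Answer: 713/41 ≈ 17.390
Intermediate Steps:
E(J) = 12 (E(J) = 9 - (-3 + 0) = 9 - 1*(-3) = 9 + 3 = 12)
42780/((((-1 - 1*4)*(-41))*E(8))) = 42780/((((-1 - 1*4)*(-41))*12)) = 42780/((((-1 - 4)*(-41))*12)) = 42780/((-5*(-41)*12)) = 42780/((205*12)) = 42780/2460 = 42780*(1/2460) = 713/41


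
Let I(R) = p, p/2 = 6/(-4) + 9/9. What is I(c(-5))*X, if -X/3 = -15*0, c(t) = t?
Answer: 0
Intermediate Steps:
p = -1 (p = 2*(6/(-4) + 9/9) = 2*(6*(-¼) + 9*(⅑)) = 2*(-3/2 + 1) = 2*(-½) = -1)
X = 0 (X = -(-45)*0 = -3*0 = 0)
I(R) = -1
I(c(-5))*X = -1*0 = 0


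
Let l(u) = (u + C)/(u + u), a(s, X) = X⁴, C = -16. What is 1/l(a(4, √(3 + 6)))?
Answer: 162/65 ≈ 2.4923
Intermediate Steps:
l(u) = (-16 + u)/(2*u) (l(u) = (u - 16)/(u + u) = (-16 + u)/((2*u)) = (-16 + u)*(1/(2*u)) = (-16 + u)/(2*u))
1/l(a(4, √(3 + 6))) = 1/((-16 + (√(3 + 6))⁴)/(2*((√(3 + 6))⁴))) = 1/((-16 + (√9)⁴)/(2*((√9)⁴))) = 1/((-16 + 3⁴)/(2*(3⁴))) = 1/((½)*(-16 + 81)/81) = 1/((½)*(1/81)*65) = 1/(65/162) = 162/65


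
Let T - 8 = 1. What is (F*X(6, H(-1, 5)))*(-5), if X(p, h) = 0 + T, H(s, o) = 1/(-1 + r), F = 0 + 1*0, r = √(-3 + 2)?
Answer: 0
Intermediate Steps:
r = I (r = √(-1) = I ≈ 1.0*I)
F = 0 (F = 0 + 0 = 0)
H(s, o) = (-1 - I)/2 (H(s, o) = 1/(-1 + I) = (-1 - I)/2)
T = 9 (T = 8 + 1 = 9)
X(p, h) = 9 (X(p, h) = 0 + 9 = 9)
(F*X(6, H(-1, 5)))*(-5) = (0*9)*(-5) = 0*(-5) = 0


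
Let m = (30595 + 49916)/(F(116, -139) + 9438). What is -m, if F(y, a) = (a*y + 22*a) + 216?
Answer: 26837/3176 ≈ 8.4499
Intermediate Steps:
F(y, a) = 216 + 22*a + a*y (F(y, a) = (22*a + a*y) + 216 = 216 + 22*a + a*y)
m = -26837/3176 (m = (30595 + 49916)/((216 + 22*(-139) - 139*116) + 9438) = 80511/((216 - 3058 - 16124) + 9438) = 80511/(-18966 + 9438) = 80511/(-9528) = 80511*(-1/9528) = -26837/3176 ≈ -8.4499)
-m = -1*(-26837/3176) = 26837/3176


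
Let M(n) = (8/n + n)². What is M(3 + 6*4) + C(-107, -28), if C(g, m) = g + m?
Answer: 444754/729 ≈ 610.09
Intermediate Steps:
M(n) = (n + 8/n)²
M(3 + 6*4) + C(-107, -28) = (8 + (3 + 6*4)²)²/(3 + 6*4)² + (-107 - 28) = (8 + (3 + 24)²)²/(3 + 24)² - 135 = (8 + 27²)²/27² - 135 = (8 + 729)²/729 - 135 = (1/729)*737² - 135 = (1/729)*543169 - 135 = 543169/729 - 135 = 444754/729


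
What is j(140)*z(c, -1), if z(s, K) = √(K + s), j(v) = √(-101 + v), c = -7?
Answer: 2*I*√78 ≈ 17.664*I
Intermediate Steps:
j(140)*z(c, -1) = √(-101 + 140)*√(-1 - 7) = √39*√(-8) = √39*(2*I*√2) = 2*I*√78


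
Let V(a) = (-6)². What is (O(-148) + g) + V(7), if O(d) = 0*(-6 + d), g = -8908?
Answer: -8872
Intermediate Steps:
O(d) = 0
V(a) = 36
(O(-148) + g) + V(7) = (0 - 8908) + 36 = -8908 + 36 = -8872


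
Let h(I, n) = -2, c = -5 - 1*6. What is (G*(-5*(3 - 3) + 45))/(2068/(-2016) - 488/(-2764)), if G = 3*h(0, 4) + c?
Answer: 266421960/295759 ≈ 900.81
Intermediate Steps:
c = -11 (c = -5 - 6 = -11)
G = -17 (G = 3*(-2) - 11 = -6 - 11 = -17)
(G*(-5*(3 - 3) + 45))/(2068/(-2016) - 488/(-2764)) = (-17*(-5*(3 - 3) + 45))/(2068/(-2016) - 488/(-2764)) = (-17*(-5*0 + 45))/(2068*(-1/2016) - 488*(-1/2764)) = (-17*(0 + 45))/(-517/504 + 122/691) = (-17*45)/(-295759/348264) = -765*(-348264/295759) = 266421960/295759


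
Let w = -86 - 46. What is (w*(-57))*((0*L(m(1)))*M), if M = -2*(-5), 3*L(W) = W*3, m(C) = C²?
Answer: 0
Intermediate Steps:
L(W) = W (L(W) = (W*3)/3 = (3*W)/3 = W)
M = 10
w = -132
(w*(-57))*((0*L(m(1)))*M) = (-132*(-57))*((0*1²)*10) = 7524*((0*1)*10) = 7524*(0*10) = 7524*0 = 0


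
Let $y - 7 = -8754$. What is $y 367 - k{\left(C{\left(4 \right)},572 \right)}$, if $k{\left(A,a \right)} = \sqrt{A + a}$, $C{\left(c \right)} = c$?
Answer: $-3210173$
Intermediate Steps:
$y = -8747$ ($y = 7 - 8754 = -8747$)
$y 367 - k{\left(C{\left(4 \right)},572 \right)} = \left(-8747\right) 367 - \sqrt{4 + 572} = -3210149 - \sqrt{576} = -3210149 - 24 = -3210173$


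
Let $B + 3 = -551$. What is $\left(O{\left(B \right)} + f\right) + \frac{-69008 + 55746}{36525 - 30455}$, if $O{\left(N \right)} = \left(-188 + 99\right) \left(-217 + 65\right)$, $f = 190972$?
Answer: $\frac{620650869}{3035} \approx 2.045 \cdot 10^{5}$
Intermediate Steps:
$B = -554$ ($B = -3 - 551 = -554$)
$O{\left(N \right)} = 13528$ ($O{\left(N \right)} = \left(-89\right) \left(-152\right) = 13528$)
$\left(O{\left(B \right)} + f\right) + \frac{-69008 + 55746}{36525 - 30455} = \left(13528 + 190972\right) + \frac{-69008 + 55746}{36525 - 30455} = 204500 - \frac{13262}{6070} = 204500 - \frac{6631}{3035} = \frac{620650869}{3035}$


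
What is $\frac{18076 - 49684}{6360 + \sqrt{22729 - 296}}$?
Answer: $- \frac{201026880}{40427167} + \frac{31608 \sqrt{22433}}{40427167} \approx -4.8555$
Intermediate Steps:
$\frac{18076 - 49684}{6360 + \sqrt{22729 - 296}} = - \frac{31608}{6360 + \sqrt{22433}}$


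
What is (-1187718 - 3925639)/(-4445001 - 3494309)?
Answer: 5113357/7939310 ≈ 0.64406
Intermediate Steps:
(-1187718 - 3925639)/(-4445001 - 3494309) = -5113357/(-7939310) = -5113357*(-1/7939310) = 5113357/7939310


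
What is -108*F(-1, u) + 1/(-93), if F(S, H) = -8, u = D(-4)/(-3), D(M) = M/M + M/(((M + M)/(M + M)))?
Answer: 80351/93 ≈ 863.99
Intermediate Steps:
D(M) = 1 + M (D(M) = 1 + M/(((2*M)/((2*M)))) = 1 + M/(((2*M)*(1/(2*M)))) = 1 + M/1 = 1 + M*1 = 1 + M)
u = 1 (u = (1 - 4)/(-3) = -3*(-⅓) = 1)
-108*F(-1, u) + 1/(-93) = -108*(-8) + 1/(-93) = 864 - 1/93 = 80351/93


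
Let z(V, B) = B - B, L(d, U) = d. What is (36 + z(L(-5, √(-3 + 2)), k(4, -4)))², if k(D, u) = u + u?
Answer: 1296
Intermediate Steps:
k(D, u) = 2*u
z(V, B) = 0
(36 + z(L(-5, √(-3 + 2)), k(4, -4)))² = (36 + 0)² = 36² = 1296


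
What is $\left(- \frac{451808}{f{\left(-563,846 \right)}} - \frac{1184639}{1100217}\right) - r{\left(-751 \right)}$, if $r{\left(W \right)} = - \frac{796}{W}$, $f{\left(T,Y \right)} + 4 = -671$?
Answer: $\frac{124040182958387}{185909167575} \approx 667.21$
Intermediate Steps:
$f{\left(T,Y \right)} = -675$ ($f{\left(T,Y \right)} = -4 - 671 = -675$)
$\left(- \frac{451808}{f{\left(-563,846 \right)}} - \frac{1184639}{1100217}\right) - r{\left(-751 \right)} = \left(- \frac{451808}{-675} - \frac{1184639}{1100217}\right) - - \frac{796}{-751} = \left(\left(-451808\right) \left(- \frac{1}{675}\right) - \frac{1184639}{1100217}\right) - \left(-796\right) \left(- \frac{1}{751}\right) = \left(\frac{451808}{675} - \frac{1184639}{1100217}\right) - \frac{796}{751} = \frac{165429070337}{247548825} - \frac{796}{751} = \frac{124040182958387}{185909167575}$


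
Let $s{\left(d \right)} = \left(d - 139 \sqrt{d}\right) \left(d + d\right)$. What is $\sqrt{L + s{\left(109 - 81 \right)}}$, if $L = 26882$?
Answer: $\sqrt{28450 - 15568 \sqrt{7}} \approx 112.87 i$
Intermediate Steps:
$s{\left(d \right)} = 2 d \left(d - 139 \sqrt{d}\right)$ ($s{\left(d \right)} = \left(d - 139 \sqrt{d}\right) 2 d = 2 d \left(d - 139 \sqrt{d}\right)$)
$\sqrt{L + s{\left(109 - 81 \right)}} = \sqrt{26882 - \left(- 2 \left(109 - 81\right)^{2} + 278 \left(109 - 81\right)^{\frac{3}{2}}\right)} = \sqrt{26882 + \left(- 278 \cdot 28^{\frac{3}{2}} + 2 \cdot 28^{2}\right)} = \sqrt{26882 + \left(- 278 \cdot 56 \sqrt{7} + 2 \cdot 784\right)} = \sqrt{26882 + \left(- 15568 \sqrt{7} + 1568\right)} = \sqrt{26882 + \left(1568 - 15568 \sqrt{7}\right)} = \sqrt{28450 - 15568 \sqrt{7}}$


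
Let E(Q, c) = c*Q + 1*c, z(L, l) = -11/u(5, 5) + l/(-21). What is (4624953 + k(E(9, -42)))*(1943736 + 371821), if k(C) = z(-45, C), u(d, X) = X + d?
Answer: 107093860578483/10 ≈ 1.0709e+13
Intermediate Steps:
z(L, l) = -11/10 - l/21 (z(L, l) = -11/(5 + 5) + l/(-21) = -11/10 + l*(-1/21) = -11*⅒ - l/21 = -11/10 - l/21)
E(Q, c) = c + Q*c (E(Q, c) = Q*c + c = c + Q*c)
k(C) = -11/10 - C/21
(4624953 + k(E(9, -42)))*(1943736 + 371821) = (4624953 + (-11/10 - (-2)*(1 + 9)))*(1943736 + 371821) = (4624953 + (-11/10 - (-2)*10))*2315557 = (4624953 + (-11/10 - 1/21*(-420)))*2315557 = (4624953 + (-11/10 + 20))*2315557 = (4624953 + 189/10)*2315557 = (46249719/10)*2315557 = 107093860578483/10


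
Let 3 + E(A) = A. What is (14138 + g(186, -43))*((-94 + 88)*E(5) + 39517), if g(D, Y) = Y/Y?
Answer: 558561195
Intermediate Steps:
g(D, Y) = 1
E(A) = -3 + A
(14138 + g(186, -43))*((-94 + 88)*E(5) + 39517) = (14138 + 1)*((-94 + 88)*(-3 + 5) + 39517) = 14139*(-6*2 + 39517) = 14139*(-12 + 39517) = 14139*39505 = 558561195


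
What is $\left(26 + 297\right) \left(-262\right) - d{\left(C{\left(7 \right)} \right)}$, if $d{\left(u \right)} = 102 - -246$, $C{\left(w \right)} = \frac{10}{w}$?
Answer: $-84974$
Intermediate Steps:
$d{\left(u \right)} = 348$ ($d{\left(u \right)} = 102 + 246 = 348$)
$\left(26 + 297\right) \left(-262\right) - d{\left(C{\left(7 \right)} \right)} = \left(26 + 297\right) \left(-262\right) - 348 = 323 \left(-262\right) - 348 = -84626 - 348 = -84974$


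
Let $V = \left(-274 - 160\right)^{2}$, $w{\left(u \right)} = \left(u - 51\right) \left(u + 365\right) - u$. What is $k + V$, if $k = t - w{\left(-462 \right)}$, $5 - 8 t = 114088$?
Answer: $\frac{990981}{8} \approx 1.2387 \cdot 10^{5}$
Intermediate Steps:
$t = - \frac{114083}{8}$ ($t = \frac{5}{8} - 14261 = - \frac{114083}{8} \approx -14260.0$)
$w{\left(u \right)} = - u + \left(-51 + u\right) \left(365 + u\right)$ ($w{\left(u \right)} = \left(-51 + u\right) \left(365 + u\right) - u = - u + \left(-51 + u\right) \left(365 + u\right)$)
$V = 188356$ ($V = \left(-434\right)^{2} = 188356$)
$k = - \frac{515867}{8}$ ($k = - \frac{114083}{8} - \left(-18615 + \left(-462\right)^{2} + 313 \left(-462\right)\right) = - \frac{114083}{8} - \left(-18615 + 213444 - 144606\right) = - \frac{114083}{8} - 50223 = - \frac{515867}{8} \approx -64483.0$)
$k + V = - \frac{515867}{8} + 188356 = \frac{990981}{8}$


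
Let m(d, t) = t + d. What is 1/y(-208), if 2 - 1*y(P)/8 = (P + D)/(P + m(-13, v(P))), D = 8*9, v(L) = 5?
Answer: 27/296 ≈ 0.091216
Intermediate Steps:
m(d, t) = d + t
D = 72
y(P) = 16 - 8*(72 + P)/(-8 + P) (y(P) = 16 - 8*(P + 72)/(P + (-13 + 5)) = 16 - 8*(72 + P)/(P - 8) = 16 - 8*(72 + P)/(-8 + P))
1/y(-208) = 1/(8*(-88 - 208)/(-8 - 208)) = 1/(8*(-296)/(-216)) = 1/(8*(-1/216)*(-296)) = 1/(296/27) = 27/296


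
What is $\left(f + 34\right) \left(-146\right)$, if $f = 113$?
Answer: $-21462$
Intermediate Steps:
$\left(f + 34\right) \left(-146\right) = \left(113 + 34\right) \left(-146\right) = 147 \left(-146\right) = -21462$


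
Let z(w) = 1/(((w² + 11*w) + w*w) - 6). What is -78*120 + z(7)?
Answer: -1581839/169 ≈ -9360.0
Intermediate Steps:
z(w) = 1/(-6 + 2*w² + 11*w) (z(w) = 1/(((w² + 11*w) + w²) - 6) = 1/((2*w² + 11*w) - 6) = 1/(-6 + 2*w² + 11*w))
-78*120 + z(7) = -78*120 + 1/(-6 + 2*7² + 11*7) = -9360 + 1/(-6 + 2*49 + 77) = -9360 + 1/(-6 + 98 + 77) = -9360 + 1/169 = -1581839/169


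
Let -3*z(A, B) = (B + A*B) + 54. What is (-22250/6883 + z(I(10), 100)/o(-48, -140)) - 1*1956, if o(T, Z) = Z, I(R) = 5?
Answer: -943227613/481810 ≈ -1957.7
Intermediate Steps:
z(A, B) = -18 - B/3 - A*B/3 (z(A, B) = -((B + A*B) + 54)/3 = -(54 + B + A*B)/3 = -18 - B/3 - A*B/3)
(-22250/6883 + z(I(10), 100)/o(-48, -140)) - 1*1956 = (-22250/6883 + (-18 - ⅓*100 - ⅓*5*100)/(-140)) - 1*1956 = (-22250*1/6883 + (-18 - 100/3 - 500/3)*(-1/140)) - 1956 = (-22250/6883 - 218*(-1/140)) - 1956 = (-22250/6883 + 109/70) - 1956 = -807253/481810 - 1956 = -943227613/481810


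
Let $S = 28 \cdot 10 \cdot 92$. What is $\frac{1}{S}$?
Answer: $\frac{1}{25760} \approx 3.882 \cdot 10^{-5}$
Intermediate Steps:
$S = 25760$ ($S = 280 \cdot 92 = 25760$)
$\frac{1}{S} = \frac{1}{25760}$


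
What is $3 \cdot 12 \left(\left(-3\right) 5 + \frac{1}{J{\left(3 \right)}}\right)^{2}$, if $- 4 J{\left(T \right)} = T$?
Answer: $9604$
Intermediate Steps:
$J{\left(T \right)} = - \frac{T}{4}$
$3 \cdot 12 \left(\left(-3\right) 5 + \frac{1}{J{\left(3 \right)}}\right)^{2} = 3 \cdot 12 \left(\left(-3\right) 5 + \frac{1}{\left(- \frac{1}{4}\right) 3}\right)^{2} = 36 \left(-15 + \frac{1}{- \frac{3}{4}}\right)^{2} = 36 \left(-15 - \frac{4}{3}\right)^{2} = 36 \left(- \frac{49}{3}\right)^{2} = 36 \cdot \frac{2401}{9} = 9604$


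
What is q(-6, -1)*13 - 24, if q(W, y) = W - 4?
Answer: -154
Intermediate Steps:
q(W, y) = -4 + W
q(-6, -1)*13 - 24 = (-4 - 6)*13 - 24 = -10*13 - 24 = -130 - 24 = -154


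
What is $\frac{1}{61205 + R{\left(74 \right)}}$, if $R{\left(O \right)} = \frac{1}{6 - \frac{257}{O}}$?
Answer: $\frac{187}{11445409} \approx 1.6338 \cdot 10^{-5}$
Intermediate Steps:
$\frac{1}{61205 + R{\left(74 \right)}} = \frac{1}{61205 + \frac{74}{-257 + 6 \cdot 74}} = \frac{1}{61205 + \frac{74}{-257 + 444}} = \frac{1}{61205 + \frac{74}{187}} = \frac{1}{\frac{11445409}{187}} = \frac{187}{11445409}$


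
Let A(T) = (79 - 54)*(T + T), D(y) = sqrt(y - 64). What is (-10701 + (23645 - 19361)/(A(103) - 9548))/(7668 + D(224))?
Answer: -15037996599/10774745228 + 7844547*sqrt(10)/10774745228 ≈ -1.3934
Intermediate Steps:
D(y) = sqrt(-64 + y)
A(T) = 50*T (A(T) = 25*(2*T) = 50*T)
(-10701 + (23645 - 19361)/(A(103) - 9548))/(7668 + D(224)) = (-10701 + (23645 - 19361)/(50*103 - 9548))/(7668 + sqrt(-64 + 224)) = (-10701 + 4284/(5150 - 9548))/(7668 + sqrt(160)) = (-10701 + 4284/(-4398))/(7668 + 4*sqrt(10)) = (-10701 + 4284*(-1/4398))/(7668 + 4*sqrt(10)) = (-10701 - 714/733)/(7668 + 4*sqrt(10)) = -7844547/(733*(7668 + 4*sqrt(10)))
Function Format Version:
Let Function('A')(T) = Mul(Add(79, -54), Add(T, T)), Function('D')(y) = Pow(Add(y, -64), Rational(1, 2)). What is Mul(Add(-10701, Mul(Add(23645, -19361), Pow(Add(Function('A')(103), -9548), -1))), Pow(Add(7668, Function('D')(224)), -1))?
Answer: Add(Rational(-15037996599, 10774745228), Mul(Rational(7844547, 10774745228), Pow(10, Rational(1, 2)))) ≈ -1.3934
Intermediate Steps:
Function('D')(y) = Pow(Add(-64, y), Rational(1, 2))
Function('A')(T) = Mul(50, T) (Function('A')(T) = Mul(25, Mul(2, T)) = Mul(50, T))
Mul(Add(-10701, Mul(Add(23645, -19361), Pow(Add(Function('A')(103), -9548), -1))), Pow(Add(7668, Function('D')(224)), -1)) = Mul(Add(-10701, Mul(Add(23645, -19361), Pow(Add(Mul(50, 103), -9548), -1))), Pow(Add(7668, Pow(Add(-64, 224), Rational(1, 2))), -1)) = Mul(Add(-10701, Mul(4284, Pow(Add(5150, -9548), -1))), Pow(Add(7668, Pow(160, Rational(1, 2))), -1)) = Mul(Add(-10701, Mul(4284, Pow(-4398, -1))), Pow(Add(7668, Mul(4, Pow(10, Rational(1, 2)))), -1)) = Mul(Add(-10701, Mul(4284, Rational(-1, 4398))), Pow(Add(7668, Mul(4, Pow(10, Rational(1, 2)))), -1)) = Mul(Add(-10701, Rational(-714, 733)), Pow(Add(7668, Mul(4, Pow(10, Rational(1, 2)))), -1)) = Mul(Rational(-7844547, 733), Pow(Add(7668, Mul(4, Pow(10, Rational(1, 2)))), -1))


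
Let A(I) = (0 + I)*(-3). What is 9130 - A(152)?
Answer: 9586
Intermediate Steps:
A(I) = -3*I (A(I) = I*(-3) = -3*I)
9130 - A(152) = 9130 - (-3)*152 = 9130 - 1*(-456) = 9130 + 456 = 9586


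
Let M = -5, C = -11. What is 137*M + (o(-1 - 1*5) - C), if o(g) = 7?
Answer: -667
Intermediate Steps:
137*M + (o(-1 - 1*5) - C) = 137*(-5) + (7 - 1*(-11)) = -685 + (7 + 11) = -685 + 18 = -667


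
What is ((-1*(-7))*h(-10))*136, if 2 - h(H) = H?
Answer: 11424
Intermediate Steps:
h(H) = 2 - H
((-1*(-7))*h(-10))*136 = ((-1*(-7))*(2 - 1*(-10)))*136 = (7*(2 + 10))*136 = (7*12)*136 = 84*136 = 11424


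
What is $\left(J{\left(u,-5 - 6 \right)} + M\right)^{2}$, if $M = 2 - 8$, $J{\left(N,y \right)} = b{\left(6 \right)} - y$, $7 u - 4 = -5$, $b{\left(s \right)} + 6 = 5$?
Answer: $16$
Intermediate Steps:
$b{\left(s \right)} = -1$ ($b{\left(s \right)} = -6 + 5 = -1$)
$u = - \frac{1}{7}$ ($u = \frac{4}{7} + \frac{1}{7} \left(-5\right) = \frac{4}{7} - \frac{5}{7} = - \frac{1}{7} \approx -0.14286$)
$J{\left(N,y \right)} = -1 - y$
$M = -6$ ($M = 2 - 8 = -6$)
$\left(J{\left(u,-5 - 6 \right)} + M\right)^{2} = \left(\left(-1 - \left(-5 - 6\right)\right) - 6\right)^{2} = \left(\left(-1 - -11\right) - 6\right)^{2} = \left(\left(-1 + 11\right) - 6\right)^{2} = \left(10 - 6\right)^{2} = 4^{2} = 16$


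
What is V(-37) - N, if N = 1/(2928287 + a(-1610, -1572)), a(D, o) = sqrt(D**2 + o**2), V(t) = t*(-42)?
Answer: 13325331957017803/8574859691085 + 2*sqrt(1265821)/8574859691085 ≈ 1554.0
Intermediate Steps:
V(t) = -42*t
N = 1/(2928287 + 2*sqrt(1265821)) (N = 1/(2928287 + sqrt((-1610)**2 + (-1572)**2)) = 1/(2928287 + sqrt(2592100 + 2471184)) = 1/(2928287 + sqrt(5063284)) = 1/(2928287 + 2*sqrt(1265821)) ≈ 3.4123e-7)
V(-37) - N = -42*(-37) - (2928287/8574859691085 - 2*sqrt(1265821)/8574859691085) = 1554 + (-2928287/8574859691085 + 2*sqrt(1265821)/8574859691085) = 13325331957017803/8574859691085 + 2*sqrt(1265821)/8574859691085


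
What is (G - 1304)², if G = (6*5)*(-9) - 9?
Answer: 2505889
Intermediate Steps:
G = -279 (G = 30*(-9) - 9 = -270 - 9 = -279)
(G - 1304)² = (-279 - 1304)² = (-1583)² = 2505889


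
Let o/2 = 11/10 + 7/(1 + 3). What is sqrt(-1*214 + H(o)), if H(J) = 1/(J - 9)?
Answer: 4*I*sqrt(14586)/33 ≈ 14.639*I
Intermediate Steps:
o = 57/10 (o = 2*(11/10 + 7/(1 + 3)) = 2*(11*(1/10) + 7/4) = 2*(11/10 + 7*(1/4)) = 2*(11/10 + 7/4) = 2*(57/20) = 57/10 ≈ 5.7000)
H(J) = 1/(-9 + J)
sqrt(-1*214 + H(o)) = sqrt(-1*214 + 1/(-9 + 57/10)) = sqrt(-214 + 1/(-33/10)) = sqrt(-214 - 10/33) = sqrt(-7072/33) = 4*I*sqrt(14586)/33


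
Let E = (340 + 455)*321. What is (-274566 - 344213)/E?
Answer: -618779/255195 ≈ -2.4247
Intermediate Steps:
E = 255195 (E = 795*321 = 255195)
(-274566 - 344213)/E = (-274566 - 344213)/255195 = -618779*1/255195 = -618779/255195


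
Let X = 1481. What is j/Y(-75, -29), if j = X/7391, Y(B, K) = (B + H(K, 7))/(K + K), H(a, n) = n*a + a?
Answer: 85898/2269037 ≈ 0.037857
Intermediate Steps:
H(a, n) = a + a*n (H(a, n) = a*n + a = a + a*n)
Y(B, K) = (B + 8*K)/(2*K) (Y(B, K) = (B + K*(1 + 7))/(K + K) = (B + K*8)/((2*K)) = (B + 8*K)*(1/(2*K)) = (B + 8*K)/(2*K))
j = 1481/7391 ≈ 0.20038
j/Y(-75, -29) = 1481/(7391*(4 + (½)*(-75)/(-29))) = 1481/(7391*(4 + (½)*(-75)*(-1/29))) = 1481/(7391*(4 + 75/58)) = 1481/(7391*(307/58)) = (1481/7391)*(58/307) = 85898/2269037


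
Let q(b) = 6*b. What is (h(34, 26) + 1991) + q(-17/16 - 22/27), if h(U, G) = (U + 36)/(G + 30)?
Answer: 142631/72 ≈ 1981.0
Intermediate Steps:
h(U, G) = (36 + U)/(30 + G)
(h(34, 26) + 1991) + q(-17/16 - 22/27) = ((36 + 34)/(30 + 26) + 1991) + 6*(-17/16 - 22/27) = (70/56 + 1991) + 6*(-17*1/16 - 22*1/27) = ((1/56)*70 + 1991) + 6*(-17/16 - 22/27) = (5/4 + 1991) + 6*(-811/432) = 7969/4 - 811/72 = 142631/72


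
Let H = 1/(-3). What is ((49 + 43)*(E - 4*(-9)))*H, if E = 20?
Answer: -5152/3 ≈ -1717.3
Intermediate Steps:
H = -⅓ ≈ -0.33333
((49 + 43)*(E - 4*(-9)))*H = ((49 + 43)*(20 - 4*(-9)))*(-⅓) = (92*(20 + 36))*(-⅓) = (92*56)*(-⅓) = 5152*(-⅓) = -5152/3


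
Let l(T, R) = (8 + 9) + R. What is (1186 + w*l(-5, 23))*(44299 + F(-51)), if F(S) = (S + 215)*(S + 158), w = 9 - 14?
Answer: 60981142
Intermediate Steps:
w = -5
l(T, R) = 17 + R
F(S) = (158 + S)*(215 + S) (F(S) = (215 + S)*(158 + S) = (158 + S)*(215 + S))
(1186 + w*l(-5, 23))*(44299 + F(-51)) = (1186 - 5*(17 + 23))*(44299 + (33970 + (-51)**2 + 373*(-51))) = (1186 - 5*40)*(44299 + (33970 + 2601 - 19023)) = (1186 - 200)*(44299 + 17548) = 986*61847 = 60981142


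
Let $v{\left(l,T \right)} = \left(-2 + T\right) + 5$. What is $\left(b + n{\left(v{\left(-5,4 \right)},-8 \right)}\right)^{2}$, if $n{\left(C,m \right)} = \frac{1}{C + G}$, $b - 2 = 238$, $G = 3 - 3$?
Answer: $\frac{2825761}{49} \approx 57669.0$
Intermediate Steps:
$v{\left(l,T \right)} = 3 + T$
$G = 0$ ($G = 3 - 3 = 0$)
$b = 240$ ($b = 2 + 238 = 240$)
$n{\left(C,m \right)} = \frac{1}{C}$ ($n{\left(C,m \right)} = \frac{1}{C + 0} = \frac{1}{C}$)
$\left(b + n{\left(v{\left(-5,4 \right)},-8 \right)}\right)^{2} = \left(240 + \frac{1}{3 + 4}\right)^{2} = \left(240 + \frac{1}{7}\right)^{2} = \left(\frac{1681}{7}\right)^{2} = \frac{2825761}{49}$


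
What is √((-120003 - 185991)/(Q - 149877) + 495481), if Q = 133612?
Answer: √131084587025635/16265 ≈ 703.92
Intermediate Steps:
√((-120003 - 185991)/(Q - 149877) + 495481) = √((-120003 - 185991)/(133612 - 149877) + 495481) = √(-305994/(-16265) + 495481) = √(-305994*(-1/16265) + 495481) = √(305994/16265 + 495481) = √(8059304459/16265) = √131084587025635/16265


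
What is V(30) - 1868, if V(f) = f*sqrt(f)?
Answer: -1868 + 30*sqrt(30) ≈ -1703.7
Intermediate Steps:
V(f) = f**(3/2)
V(30) - 1868 = 30**(3/2) - 1868 = 30*sqrt(30) - 1868 = -1868 + 30*sqrt(30)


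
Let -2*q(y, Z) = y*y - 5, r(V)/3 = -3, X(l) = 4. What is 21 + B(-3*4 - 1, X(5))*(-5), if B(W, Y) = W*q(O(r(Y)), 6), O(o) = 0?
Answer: 367/2 ≈ 183.50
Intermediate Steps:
r(V) = -9 (r(V) = 3*(-3) = -9)
q(y, Z) = 5/2 - y**2/2 (q(y, Z) = -(y*y - 5)/2 = -(y**2 - 5)/2 = -(-5 + y**2)/2 = 5/2 - y**2/2)
B(W, Y) = 5*W/2 (B(W, Y) = W*(5/2 - 1/2*0**2) = W*(5/2 - 1/2*0) = W*(5/2 + 0) = W*(5/2) = 5*W/2)
21 + B(-3*4 - 1, X(5))*(-5) = 21 + (5*(-3*4 - 1)/2)*(-5) = 21 + (5*(-12 - 1)/2)*(-5) = 21 + ((5/2)*(-13))*(-5) = 21 - 65/2*(-5) = 21 + 325/2 = 367/2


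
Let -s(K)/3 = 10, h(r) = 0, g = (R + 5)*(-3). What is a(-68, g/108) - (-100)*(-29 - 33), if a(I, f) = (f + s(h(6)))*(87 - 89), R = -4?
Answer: -110519/18 ≈ -6139.9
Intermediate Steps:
g = -3 (g = (-4 + 5)*(-3) = 1*(-3) = -3)
s(K) = -30 (s(K) = -3*10 = -30)
a(I, f) = 60 - 2*f (a(I, f) = (f - 30)*(87 - 89) = (-30 + f)*(-2) = 60 - 2*f)
a(-68, g/108) - (-100)*(-29 - 33) = (60 - (-6)/108) - (-100)*(-29 - 33) = (60 - (-6)/108) - (-100)*(-62) = (60 - 2*(-1/36)) - 1*6200 = (60 + 1/18) - 6200 = 1081/18 - 6200 = -110519/18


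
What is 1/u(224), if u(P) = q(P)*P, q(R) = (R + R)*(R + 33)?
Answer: 1/25790464 ≈ 3.8774e-8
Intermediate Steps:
q(R) = 2*R*(33 + R) (q(R) = (2*R)*(33 + R) = 2*R*(33 + R))
u(P) = 2*P**2*(33 + P) (u(P) = (2*P*(33 + P))*P = 2*P**2*(33 + P))
1/u(224) = 1/(2*224**2*(33 + 224)) = 1/(2*50176*257) = 1/25790464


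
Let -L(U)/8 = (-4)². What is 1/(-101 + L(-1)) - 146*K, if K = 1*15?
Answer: -501511/229 ≈ -2190.0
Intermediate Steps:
L(U) = -128 (L(U) = -8*(-4)² = -8*16 = -128)
K = 15
1/(-101 + L(-1)) - 146*K = 1/(-101 - 128) - 146*15 = 1/(-229) - 2190 = -1/229 - 2190 = -501511/229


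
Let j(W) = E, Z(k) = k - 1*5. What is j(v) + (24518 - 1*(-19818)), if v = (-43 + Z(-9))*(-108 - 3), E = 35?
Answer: 44371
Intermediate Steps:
Z(k) = -5 + k (Z(k) = k - 5 = -5 + k)
v = 6327 (v = (-43 + (-5 - 9))*(-108 - 3) = (-43 - 14)*(-111) = -57*(-111) = 6327)
j(W) = 35
j(v) + (24518 - 1*(-19818)) = 35 + (24518 - 1*(-19818)) = 35 + (24518 + 19818) = 35 + 44336 = 44371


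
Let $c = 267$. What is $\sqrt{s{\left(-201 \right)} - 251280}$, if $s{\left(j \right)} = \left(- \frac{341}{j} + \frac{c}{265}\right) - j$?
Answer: $\frac{i \sqrt{712343680268295}}{53265} \approx 501.08 i$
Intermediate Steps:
$s{\left(j \right)} = \frac{267}{265} - j - \frac{341}{j}$ ($s{\left(j \right)} = \left(- \frac{341}{j} + \frac{267}{265}\right) - j = \left(\frac{267}{265} - \frac{341}{j}\right) - j = \frac{267}{265} - j - \frac{341}{j}$)
$\sqrt{s{\left(-201 \right)} - 251280} = \sqrt{\left(\frac{267}{265} - -201 - \frac{341}{-201}\right) - 251280} = \sqrt{\left(\frac{267}{265} + 201 - - \frac{341}{201}\right) - 251280} = \sqrt{\left(\frac{267}{265} + 201 + \frac{341}{201}\right) - 251280} = \sqrt{\frac{10850297}{53265} - 251280} = \sqrt{- \frac{13373578903}{53265}} = \frac{i \sqrt{712343680268295}}{53265}$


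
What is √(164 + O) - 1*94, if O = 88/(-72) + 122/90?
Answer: -94 + √36930/15 ≈ -81.189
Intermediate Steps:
O = 2/15 (O = 88*(-1/72) + 122*(1/90) = -11/9 + 61/45 = 2/15 ≈ 0.13333)
√(164 + O) - 1*94 = √(164 + 2/15) - 1*94 = √(2462/15) - 94 = √36930/15 - 94 = -94 + √36930/15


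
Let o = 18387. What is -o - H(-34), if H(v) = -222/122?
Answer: -1121496/61 ≈ -18385.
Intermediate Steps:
H(v) = -111/61 (H(v) = -222*1/122 = -111/61)
-o - H(-34) = -1*18387 - 1*(-111/61) = -18387 + 111/61 = -1121496/61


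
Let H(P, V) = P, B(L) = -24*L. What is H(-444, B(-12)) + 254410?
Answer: 253966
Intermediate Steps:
H(-444, B(-12)) + 254410 = -444 + 254410 = 253966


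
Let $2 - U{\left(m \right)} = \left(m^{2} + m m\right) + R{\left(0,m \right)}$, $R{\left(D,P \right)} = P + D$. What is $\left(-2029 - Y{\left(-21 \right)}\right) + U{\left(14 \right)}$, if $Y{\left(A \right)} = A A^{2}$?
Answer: $6828$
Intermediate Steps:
$R{\left(D,P \right)} = D + P$
$Y{\left(A \right)} = A^{3}$
$U{\left(m \right)} = 2 - m - 2 m^{2}$ ($U{\left(m \right)} = 2 - \left(\left(m^{2} + m m\right) + \left(0 + m\right)\right) = 2 - \left(\left(m^{2} + m^{2}\right) + m\right) = 2 - \left(2 m^{2} + m\right) = 2 - \left(m + 2 m^{2}\right) = 2 - m - 2 m^{2}$)
$\left(-2029 - Y{\left(-21 \right)}\right) + U{\left(14 \right)} = \left(-2029 - \left(-21\right)^{3}\right) - \left(12 + 392\right) = \left(-2029 - -9261\right) - 404 = \left(-2029 + 9261\right) - 404 = 7232 - 404 = 6828$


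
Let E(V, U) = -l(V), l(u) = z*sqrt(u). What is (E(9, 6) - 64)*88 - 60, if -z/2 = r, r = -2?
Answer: -6748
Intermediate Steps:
z = 4 (z = -2*(-2) = 4)
l(u) = 4*sqrt(u)
E(V, U) = -4*sqrt(V)
(E(9, 6) - 64)*88 - 60 = (-4*sqrt(9) - 64)*88 - 60 = (-4*3 - 64)*88 - 60 = (-12 - 64)*88 - 60 = -76*88 - 60 = -6688 - 60 = -6748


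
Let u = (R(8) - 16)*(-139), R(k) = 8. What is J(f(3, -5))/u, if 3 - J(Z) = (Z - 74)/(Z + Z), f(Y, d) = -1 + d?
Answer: -11/3336 ≈ -0.0032974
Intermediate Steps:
u = 1112 (u = (8 - 16)*(-139) = -8*(-139) = 1112)
J(Z) = 3 - (-74 + Z)/(2*Z) (J(Z) = 3 - (Z - 74)/(Z + Z) = 3 - (-74 + Z)/(2*Z))
J(f(3, -5))/u = (5/2 + 37/(-1 - 5))/1112 = (5/2 + 37/(-6))*(1/1112) = (5/2 + 37*(-1/6))*(1/1112) = (5/2 - 37/6)*(1/1112) = -11/3*1/1112 = -11/3336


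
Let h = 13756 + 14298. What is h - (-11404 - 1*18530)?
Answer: 57988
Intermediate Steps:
h = 28054
h - (-11404 - 1*18530) = 28054 - (-11404 - 1*18530) = 28054 - (-11404 - 18530) = 28054 - 1*(-29934) = 28054 + 29934 = 57988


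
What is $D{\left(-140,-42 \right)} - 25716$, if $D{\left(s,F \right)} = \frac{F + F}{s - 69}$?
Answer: $- \frac{5374560}{209} \approx -25716.0$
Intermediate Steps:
$D{\left(s,F \right)} = \frac{2 F}{-69 + s}$
$D{\left(-140,-42 \right)} - 25716 = 2 \left(-42\right) \frac{1}{-69 - 140} - 25716 = 2 \left(-42\right) \frac{1}{-209} - 25716 = 2 \left(-42\right) \left(- \frac{1}{209}\right) - 25716 = \frac{84}{209} - 25716 = - \frac{5374560}{209}$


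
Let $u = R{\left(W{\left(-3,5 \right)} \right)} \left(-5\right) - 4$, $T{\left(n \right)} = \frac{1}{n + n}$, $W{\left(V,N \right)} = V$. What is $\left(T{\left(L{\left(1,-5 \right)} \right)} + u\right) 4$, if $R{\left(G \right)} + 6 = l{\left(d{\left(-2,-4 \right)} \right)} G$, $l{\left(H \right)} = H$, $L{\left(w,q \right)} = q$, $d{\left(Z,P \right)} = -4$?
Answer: $- \frac{682}{5} \approx -136.4$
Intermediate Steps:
$T{\left(n \right)} = \frac{1}{2 n}$
$R{\left(G \right)} = -6 - 4 G$
$u = -34$ ($u = \left(-6 - -12\right) \left(-5\right) - 4 = \left(-6 + 12\right) \left(-5\right) - 4 = 6 \left(-5\right) - 4 = -30 - 4 = -34$)
$\left(T{\left(L{\left(1,-5 \right)} \right)} + u\right) 4 = \left(\frac{1}{2 \left(-5\right)} - 34\right) 4 = \left(\frac{1}{2} \left(- \frac{1}{5}\right) - 34\right) 4 = \left(- \frac{1}{10} - 34\right) 4 = \left(- \frac{341}{10}\right) 4 = - \frac{682}{5}$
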